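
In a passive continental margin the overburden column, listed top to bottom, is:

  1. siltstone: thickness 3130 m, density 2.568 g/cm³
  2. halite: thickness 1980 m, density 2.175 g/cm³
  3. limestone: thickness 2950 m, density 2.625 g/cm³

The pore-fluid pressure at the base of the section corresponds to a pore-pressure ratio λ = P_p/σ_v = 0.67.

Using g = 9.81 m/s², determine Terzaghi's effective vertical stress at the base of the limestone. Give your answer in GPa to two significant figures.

Overburden (lithostatic) stress σ_v:
siltstone: 2568 kg/m³ × 9.81 m/s² × 3130 m = 7.885×10^7 Pa = 78.85 MPa
halite: 2175 kg/m³ × 9.81 m/s² × 1980 m = 4.225×10^7 Pa = 42.25 MPa
limestone: 2625 kg/m³ × 9.81 m/s² × 2950 m = 7.597×10^7 Pa = 75.97 MPa
Total = 78.85 + 42.25 + 75.97 = 197.06 MPa
Pore pressure P_p = λ·σ_v = 0.67 × 197.1 MPa = 132.0 MPa
Effective stress σ' = σ_v − P_p = 197.1 − 132.0 = 65.031 MPa = 0.065031 GPa

0.065 GPa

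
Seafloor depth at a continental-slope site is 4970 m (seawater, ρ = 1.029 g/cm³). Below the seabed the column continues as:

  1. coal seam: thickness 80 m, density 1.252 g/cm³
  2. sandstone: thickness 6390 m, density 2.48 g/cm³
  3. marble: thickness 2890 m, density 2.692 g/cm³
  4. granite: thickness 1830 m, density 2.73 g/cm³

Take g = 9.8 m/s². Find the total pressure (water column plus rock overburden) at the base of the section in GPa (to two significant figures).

seawater: 1029 kg/m³ × 9.8 m/s² × 4970 m = 5.012×10^7 Pa = 0.05012 GPa
coal seam: 1252 kg/m³ × 9.8 m/s² × 80 m = 9.816×10^5 Pa = 9.816×10^-4 GPa
sandstone: 2480 kg/m³ × 9.8 m/s² × 6390 m = 1.553×10^8 Pa = 0.1553 GPa
marble: 2692 kg/m³ × 9.8 m/s² × 2890 m = 7.624×10^7 Pa = 0.07624 GPa
granite: 2730 kg/m³ × 9.8 m/s² × 1830 m = 4.896×10^7 Pa = 0.04896 GPa
Total = 0.05012 + 9.816×10^-4 + 0.1553 + 0.07624 + 0.04896 = 0.33161 GPa

0.33 GPa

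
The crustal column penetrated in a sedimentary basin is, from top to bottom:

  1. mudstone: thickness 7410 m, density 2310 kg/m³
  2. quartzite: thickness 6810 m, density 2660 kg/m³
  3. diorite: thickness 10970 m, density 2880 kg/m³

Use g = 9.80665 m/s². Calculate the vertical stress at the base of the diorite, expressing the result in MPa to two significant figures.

660 MPa

mudstone: 2310 kg/m³ × 9.80665 m/s² × 7410 m = 1.679×10^8 Pa = 167.9 MPa
quartzite: 2660 kg/m³ × 9.80665 m/s² × 6810 m = 1.776×10^8 Pa = 177.6 MPa
diorite: 2880 kg/m³ × 9.80665 m/s² × 10970 m = 3.098×10^8 Pa = 309.8 MPa
Total = 167.9 + 177.6 + 309.8 = 655.33 MPa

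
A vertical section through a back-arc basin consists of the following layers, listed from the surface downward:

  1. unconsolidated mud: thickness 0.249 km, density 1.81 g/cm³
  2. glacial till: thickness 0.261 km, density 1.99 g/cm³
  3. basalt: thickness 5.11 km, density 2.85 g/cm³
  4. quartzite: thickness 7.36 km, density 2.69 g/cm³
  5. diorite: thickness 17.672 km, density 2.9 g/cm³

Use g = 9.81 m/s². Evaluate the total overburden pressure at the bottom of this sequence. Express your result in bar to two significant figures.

unconsolidated mud: 1810 kg/m³ × 9.81 m/s² × 249 m = 4.421×10^6 Pa = 44.21 bar
glacial till: 1990 kg/m³ × 9.81 m/s² × 261 m = 5.095×10^6 Pa = 50.95 bar
basalt: 2850 kg/m³ × 9.81 m/s² × 5110 m = 1.429×10^8 Pa = 1429 bar
quartzite: 2690 kg/m³ × 9.81 m/s² × 7360 m = 1.942×10^8 Pa = 1942 bar
diorite: 2900 kg/m³ × 9.81 m/s² × 17672 m = 5.028×10^8 Pa = 5028 bar
Total = 44.21 + 50.95 + 1429 + 1942 + 5028 = 8493.6 bar

8500 bar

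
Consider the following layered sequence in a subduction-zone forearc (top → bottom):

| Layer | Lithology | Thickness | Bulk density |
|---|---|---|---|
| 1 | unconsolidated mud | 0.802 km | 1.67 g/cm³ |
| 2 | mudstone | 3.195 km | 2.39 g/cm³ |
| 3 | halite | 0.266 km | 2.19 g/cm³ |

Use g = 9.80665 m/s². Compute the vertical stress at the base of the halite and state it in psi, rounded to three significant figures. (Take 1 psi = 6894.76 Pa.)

13600 psi

unconsolidated mud: 1670 kg/m³ × 9.80665 m/s² × 802 m = 1.313×10^7 Pa = 1905 psi
mudstone: 2390 kg/m³ × 9.80665 m/s² × 3195 m = 7.488×10^7 Pa = 10861 psi
halite: 2190 kg/m³ × 9.80665 m/s² × 266 m = 5.713×10^6 Pa = 828.6 psi
Total = 1905 + 10861 + 828.6 = 13595 psi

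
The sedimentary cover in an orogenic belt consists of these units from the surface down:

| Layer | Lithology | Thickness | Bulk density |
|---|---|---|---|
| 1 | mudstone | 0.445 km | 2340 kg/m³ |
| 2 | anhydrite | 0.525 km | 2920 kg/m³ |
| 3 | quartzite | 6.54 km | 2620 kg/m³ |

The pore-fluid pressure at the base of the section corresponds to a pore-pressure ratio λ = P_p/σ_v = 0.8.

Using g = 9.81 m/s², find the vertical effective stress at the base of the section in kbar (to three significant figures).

Overburden (lithostatic) stress σ_v:
mudstone: 2340 kg/m³ × 9.81 m/s² × 445 m = 1.022×10^7 Pa = 10.22 MPa
anhydrite: 2920 kg/m³ × 9.81 m/s² × 525 m = 1.504×10^7 Pa = 15.04 MPa
quartzite: 2620 kg/m³ × 9.81 m/s² × 6540 m = 1.681×10^8 Pa = 168.1 MPa
Total = 10.22 + 15.04 + 168.1 = 193.35 MPa
Pore pressure P_p = λ·σ_v = 0.8 × 193.3 MPa = 154.7 MPa
Effective stress σ' = σ_v − P_p = 193.3 − 154.7 = 38.669 MPa = 0.38669 kbar

0.387 kbar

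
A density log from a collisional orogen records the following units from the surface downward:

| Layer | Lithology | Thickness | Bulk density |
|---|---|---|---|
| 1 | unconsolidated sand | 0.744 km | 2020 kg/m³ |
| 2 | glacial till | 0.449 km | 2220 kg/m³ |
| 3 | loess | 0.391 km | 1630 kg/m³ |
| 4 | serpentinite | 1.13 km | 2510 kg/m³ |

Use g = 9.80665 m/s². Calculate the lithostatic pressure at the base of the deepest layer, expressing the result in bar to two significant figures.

unconsolidated sand: 2020 kg/m³ × 9.80665 m/s² × 744 m = 1.474×10^7 Pa = 147.4 bar
glacial till: 2220 kg/m³ × 9.80665 m/s² × 449 m = 9.775×10^6 Pa = 97.75 bar
loess: 1630 kg/m³ × 9.80665 m/s² × 391 m = 6.250×10^6 Pa = 62.50 bar
serpentinite: 2510 kg/m³ × 9.80665 m/s² × 1130 m = 2.781×10^7 Pa = 278.1 bar
Total = 147.4 + 97.75 + 62.50 + 278.1 = 585.78 bar

590 bar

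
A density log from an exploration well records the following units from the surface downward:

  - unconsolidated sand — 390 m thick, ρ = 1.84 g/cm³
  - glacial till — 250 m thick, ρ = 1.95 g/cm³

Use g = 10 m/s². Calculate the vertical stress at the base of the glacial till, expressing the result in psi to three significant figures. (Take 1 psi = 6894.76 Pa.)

unconsolidated sand: 1840 kg/m³ × 10 m/s² × 390 m = 7.176×10^6 Pa = 1041 psi
glacial till: 1950 kg/m³ × 10 m/s² × 250 m = 4.875×10^6 Pa = 707.1 psi
Total = 1041 + 707.1 = 1747.8 psi

1750 psi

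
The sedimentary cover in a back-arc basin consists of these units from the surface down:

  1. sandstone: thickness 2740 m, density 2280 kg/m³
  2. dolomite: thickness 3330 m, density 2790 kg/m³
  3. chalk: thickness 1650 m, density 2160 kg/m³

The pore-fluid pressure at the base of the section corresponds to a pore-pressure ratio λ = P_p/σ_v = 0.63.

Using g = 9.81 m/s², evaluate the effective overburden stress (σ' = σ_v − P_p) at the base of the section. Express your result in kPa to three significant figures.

Overburden (lithostatic) stress σ_v:
sandstone: 2280 kg/m³ × 9.81 m/s² × 2740 m = 6.129×10^7 Pa = 61.29 MPa
dolomite: 2790 kg/m³ × 9.81 m/s² × 3330 m = 9.114×10^7 Pa = 91.14 MPa
chalk: 2160 kg/m³ × 9.81 m/s² × 1650 m = 3.496×10^7 Pa = 34.96 MPa
Total = 61.29 + 91.14 + 34.96 = 187.39 MPa
Pore pressure P_p = λ·σ_v = 0.63 × 187.4 MPa = 118.1 MPa
Effective stress σ' = σ_v − P_p = 187.4 − 118.1 = 69.334 MPa = 69334 kPa

69300 kPa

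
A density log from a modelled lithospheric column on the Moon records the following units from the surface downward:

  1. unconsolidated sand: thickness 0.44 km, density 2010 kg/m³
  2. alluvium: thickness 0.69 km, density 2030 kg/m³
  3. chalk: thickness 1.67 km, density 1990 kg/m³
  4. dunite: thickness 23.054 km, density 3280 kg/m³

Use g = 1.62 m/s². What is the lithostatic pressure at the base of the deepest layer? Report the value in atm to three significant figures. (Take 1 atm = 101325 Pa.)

1300 atm

unconsolidated sand: 2010 kg/m³ × 1.62 m/s² × 440 m = 1.433×10^6 Pa = 14.14 atm
alluvium: 2030 kg/m³ × 1.62 m/s² × 690 m = 2.269×10^6 Pa = 22.39 atm
chalk: 1990 kg/m³ × 1.62 m/s² × 1670 m = 5.384×10^6 Pa = 53.13 atm
dunite: 3280 kg/m³ × 1.62 m/s² × 23054 m = 1.225×10^8 Pa = 1209 atm
Total = 14.14 + 22.39 + 53.13 + 1209 = 1298.6 atm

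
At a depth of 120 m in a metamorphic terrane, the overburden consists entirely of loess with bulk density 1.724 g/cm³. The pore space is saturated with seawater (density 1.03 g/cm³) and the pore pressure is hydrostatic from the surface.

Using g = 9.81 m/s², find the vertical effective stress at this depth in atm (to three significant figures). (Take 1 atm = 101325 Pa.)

Overburden (lithostatic) stress σ_v:
loess: 1724 kg/m³ × 9.81 m/s² × 120 m = 2.029×10^6 Pa = 2.029 MPa
Pore pressure P_p = 1030 kg/m³ × 9.81 m/s² × 120 m = 1.213×10^6 Pa = 1.213 MPa
Effective stress σ' = σ_v − P_p = 2.029 − 1.213 = 0.81698 MPa = 8.0629 atm

8.06 atm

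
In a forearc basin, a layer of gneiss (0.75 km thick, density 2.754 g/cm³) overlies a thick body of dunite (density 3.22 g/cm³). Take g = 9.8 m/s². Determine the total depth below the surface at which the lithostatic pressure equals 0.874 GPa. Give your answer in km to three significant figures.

27.8 km

Pressure at base of upper layers: 2754×9.8×750 = 2.024×10^7 Pa = 0.02024 GPa
Remaining pressure to be supplied by dunite: 8.740×10^8 − 2.024×10^7 = 8.538×10^8 Pa
Additional depth in dunite = 8.538×10^8 Pa / (3220 kg/m³ × 9.8 m/s²) = 27055 m
Total depth = 750 m + 27055 m = 27805 m
= 27.805 km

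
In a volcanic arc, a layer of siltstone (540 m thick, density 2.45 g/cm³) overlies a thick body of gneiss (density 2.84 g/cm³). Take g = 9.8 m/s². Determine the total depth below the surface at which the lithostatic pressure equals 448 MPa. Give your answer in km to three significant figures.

16.2 km

Pressure at base of upper layers: 2450×9.8×540 = 1.297×10^7 Pa = 12.97 MPa
Remaining pressure to be supplied by gneiss: 4.480×10^8 − 1.297×10^7 = 4.350×10^8 Pa
Additional depth in gneiss = 4.350×10^8 Pa / (2840 kg/m³ × 9.8 m/s²) = 15631 m
Total depth = 540 m + 15631 m = 16171 m
= 16.171 km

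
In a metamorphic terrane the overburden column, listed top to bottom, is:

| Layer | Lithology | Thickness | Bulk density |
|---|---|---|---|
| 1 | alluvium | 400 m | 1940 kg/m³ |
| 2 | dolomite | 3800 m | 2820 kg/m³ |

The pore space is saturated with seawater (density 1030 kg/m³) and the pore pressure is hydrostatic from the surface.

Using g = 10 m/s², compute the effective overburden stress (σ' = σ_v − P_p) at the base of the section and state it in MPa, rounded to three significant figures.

71.7 MPa

Overburden (lithostatic) stress σ_v:
alluvium: 1940 kg/m³ × 10 m/s² × 400 m = 7.760×10^6 Pa = 7.760 MPa
dolomite: 2820 kg/m³ × 10 m/s² × 3800 m = 1.072×10^8 Pa = 107.2 MPa
Total = 7.760 + 107.2 = 114.92 MPa
Pore pressure P_p = 1030 kg/m³ × 10 m/s² × 4200 m = 4.326×10^7 Pa = 43.26 MPa
Effective stress σ' = σ_v − P_p = 114.9 − 43.26 = 71.660 MPa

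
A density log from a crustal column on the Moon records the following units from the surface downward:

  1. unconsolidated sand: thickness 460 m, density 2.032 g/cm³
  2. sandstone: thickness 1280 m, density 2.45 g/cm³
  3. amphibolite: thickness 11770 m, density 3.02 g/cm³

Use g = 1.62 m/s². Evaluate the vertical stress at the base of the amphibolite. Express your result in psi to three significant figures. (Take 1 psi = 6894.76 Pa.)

9310 psi

unconsolidated sand: 2032 kg/m³ × 1.62 m/s² × 460 m = 1.514×10^6 Pa = 219.6 psi
sandstone: 2450 kg/m³ × 1.62 m/s² × 1280 m = 5.080×10^6 Pa = 736.8 psi
amphibolite: 3020 kg/m³ × 1.62 m/s² × 11770 m = 5.758×10^7 Pa = 8352 psi
Total = 219.6 + 736.8 + 8352 = 9308.2 psi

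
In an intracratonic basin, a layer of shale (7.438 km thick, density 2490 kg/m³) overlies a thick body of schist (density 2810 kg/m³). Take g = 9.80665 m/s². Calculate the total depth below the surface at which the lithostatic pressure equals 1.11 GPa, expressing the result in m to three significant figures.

41100 m

Pressure at base of upper layers: 2490×9.80665×7438 = 1.816×10^8 Pa = 0.1816 GPa
Remaining pressure to be supplied by schist: 1.110×10^9 − 1.816×10^8 = 9.284×10^8 Pa
Additional depth in schist = 9.284×10^8 Pa / (2810 kg/m³ × 9.80665 m/s²) = 33690 m
Total depth = 7438 m + 33690 m = 41128 m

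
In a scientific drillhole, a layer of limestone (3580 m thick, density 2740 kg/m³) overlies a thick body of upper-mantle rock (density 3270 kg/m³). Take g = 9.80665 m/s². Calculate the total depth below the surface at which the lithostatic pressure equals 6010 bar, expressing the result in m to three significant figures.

Pressure at base of upper layers: 2740×9.80665×3580 = 9.620×10^7 Pa = 962.0 bar
Remaining pressure to be supplied by upper-mantle rock: 6.010×10^8 − 9.620×10^7 = 5.048×10^8 Pa
Additional depth in upper-mantle rock = 5.048×10^8 Pa / (3270 kg/m³ × 9.80665 m/s²) = 15742 m
Total depth = 3580 m + 15742 m = 19322 m

19300 m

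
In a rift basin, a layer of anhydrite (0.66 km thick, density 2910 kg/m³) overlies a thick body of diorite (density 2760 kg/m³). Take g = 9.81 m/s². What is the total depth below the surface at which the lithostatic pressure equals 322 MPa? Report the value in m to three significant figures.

11900 m

Pressure at base of upper layers: 2910×9.81×660 = 1.884×10^7 Pa = 18.84 MPa
Remaining pressure to be supplied by diorite: 3.220×10^8 − 1.884×10^7 = 3.032×10^8 Pa
Additional depth in diorite = 3.032×10^8 Pa / (2760 kg/m³ × 9.81 m/s²) = 11197 m
Total depth = 660 m + 11197 m = 11857 m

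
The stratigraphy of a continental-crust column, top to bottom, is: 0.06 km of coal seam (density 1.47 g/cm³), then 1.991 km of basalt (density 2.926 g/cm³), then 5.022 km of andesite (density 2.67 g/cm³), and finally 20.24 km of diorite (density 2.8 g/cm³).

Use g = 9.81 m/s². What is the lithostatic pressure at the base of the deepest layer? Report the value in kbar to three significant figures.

7.46 kbar

coal seam: 1470 kg/m³ × 9.81 m/s² × 60 m = 8.652×10^5 Pa = 8.652×10^-3 kbar
basalt: 2926 kg/m³ × 9.81 m/s² × 1991 m = 5.715×10^7 Pa = 0.5715 kbar
andesite: 2670 kg/m³ × 9.81 m/s² × 5022 m = 1.315×10^8 Pa = 1.315 kbar
diorite: 2800 kg/m³ × 9.81 m/s² × 20240 m = 5.560×10^8 Pa = 5.560 kbar
Total = 8.652×10^-3 + 0.5715 + 1.315 + 5.560 = 7.4551 kbar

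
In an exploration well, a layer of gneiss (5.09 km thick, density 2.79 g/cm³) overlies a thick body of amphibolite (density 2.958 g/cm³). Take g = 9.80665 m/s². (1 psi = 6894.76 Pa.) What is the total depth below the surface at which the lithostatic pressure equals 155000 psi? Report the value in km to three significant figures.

Pressure at base of upper layers: 2790×9.80665×5090 = 1.393×10^8 Pa = 20199 psi
Remaining pressure to be supplied by amphibolite: 1.069×10^9 − 1.393×10^8 = 9.294×10^8 Pa
Additional depth in amphibolite = 9.294×10^8 Pa / (2958 kg/m³ × 9.80665 m/s²) = 32040 m
Total depth = 5090 m + 32040 m = 37130 m
= 37.130 km

37.1 km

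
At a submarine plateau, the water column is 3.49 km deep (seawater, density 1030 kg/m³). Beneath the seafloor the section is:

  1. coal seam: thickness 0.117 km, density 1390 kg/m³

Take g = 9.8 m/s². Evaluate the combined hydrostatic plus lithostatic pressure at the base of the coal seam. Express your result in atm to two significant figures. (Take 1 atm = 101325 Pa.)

seawater: 1030 kg/m³ × 9.8 m/s² × 3490 m = 3.523×10^7 Pa = 347.7 atm
coal seam: 1390 kg/m³ × 9.8 m/s² × 117 m = 1.594×10^6 Pa = 15.73 atm
Total = 347.7 + 15.73 = 363.40 atm

360 atm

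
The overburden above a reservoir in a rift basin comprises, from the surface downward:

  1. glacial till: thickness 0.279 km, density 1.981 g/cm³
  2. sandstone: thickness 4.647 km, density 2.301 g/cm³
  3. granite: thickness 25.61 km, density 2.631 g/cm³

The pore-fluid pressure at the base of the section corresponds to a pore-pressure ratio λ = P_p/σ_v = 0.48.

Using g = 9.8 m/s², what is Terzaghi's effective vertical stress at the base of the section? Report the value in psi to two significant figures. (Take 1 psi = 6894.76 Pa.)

58000 psi

Overburden (lithostatic) stress σ_v:
glacial till: 1981 kg/m³ × 9.8 m/s² × 279 m = 5.416×10^6 Pa = 5.416 MPa
sandstone: 2301 kg/m³ × 9.8 m/s² × 4647 m = 1.048×10^8 Pa = 104.8 MPa
granite: 2631 kg/m³ × 9.8 m/s² × 25610 m = 6.603×10^8 Pa = 660.3 MPa
Total = 5.416 + 104.8 + 660.3 = 770.53 MPa
Pore pressure P_p = λ·σ_v = 0.48 × 770.5 MPa = 369.9 MPa
Effective stress σ' = σ_v − P_p = 770.5 − 369.9 = 400.67 MPa = 58113 psi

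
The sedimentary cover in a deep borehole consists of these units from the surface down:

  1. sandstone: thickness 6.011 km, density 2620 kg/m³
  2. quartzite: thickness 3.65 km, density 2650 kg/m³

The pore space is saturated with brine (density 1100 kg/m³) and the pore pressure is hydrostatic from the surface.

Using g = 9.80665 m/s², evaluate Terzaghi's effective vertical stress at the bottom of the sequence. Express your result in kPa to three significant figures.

145000 kPa

Overburden (lithostatic) stress σ_v:
sandstone: 2620 kg/m³ × 9.80665 m/s² × 6011 m = 1.544×10^8 Pa = 154.4 MPa
quartzite: 2650 kg/m³ × 9.80665 m/s² × 3650 m = 9.485×10^7 Pa = 94.85 MPa
Total = 154.4 + 94.85 = 249.30 MPa
Pore pressure P_p = 1100 kg/m³ × 9.80665 m/s² × 9661 m = 1.042×10^8 Pa = 104.2 MPa
Effective stress σ' = σ_v − P_p = 249.3 − 104.2 = 145.08 MPa = 1.4508×10^5 kPa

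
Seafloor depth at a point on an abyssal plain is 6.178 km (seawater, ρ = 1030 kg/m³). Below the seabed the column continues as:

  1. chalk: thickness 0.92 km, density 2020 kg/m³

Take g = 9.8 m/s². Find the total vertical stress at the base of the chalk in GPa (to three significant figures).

0.0806 GPa

seawater: 1030 kg/m³ × 9.8 m/s² × 6178 m = 6.236×10^7 Pa = 0.06236 GPa
chalk: 2020 kg/m³ × 9.8 m/s² × 920 m = 1.821×10^7 Pa = 0.01821 GPa
Total = 0.06236 + 0.01821 = 0.080573 GPa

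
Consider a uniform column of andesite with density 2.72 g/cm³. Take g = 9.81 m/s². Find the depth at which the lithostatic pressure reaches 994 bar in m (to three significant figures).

h = P/(ρg) = 994 bar / (2720 kg/m³ × 9.81 m/s²) = 9.940×10^7 Pa / 26683 Pa/m = 3725.2 m

3730 m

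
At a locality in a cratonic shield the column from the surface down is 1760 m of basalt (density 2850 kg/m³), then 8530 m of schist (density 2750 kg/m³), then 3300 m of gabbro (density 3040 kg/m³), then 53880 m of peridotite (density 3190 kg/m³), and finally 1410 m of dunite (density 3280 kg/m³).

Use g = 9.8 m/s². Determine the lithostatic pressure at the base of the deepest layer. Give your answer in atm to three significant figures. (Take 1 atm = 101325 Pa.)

basalt: 2850 kg/m³ × 9.8 m/s² × 1760 m = 4.916×10^7 Pa = 485.1 atm
schist: 2750 kg/m³ × 9.8 m/s² × 8530 m = 2.299×10^8 Pa = 2269 atm
gabbro: 3040 kg/m³ × 9.8 m/s² × 3300 m = 9.831×10^7 Pa = 970.3 atm
peridotite: 3190 kg/m³ × 9.8 m/s² × 53880 m = 1.684×10^9 Pa = 16624 atm
dunite: 3280 kg/m³ × 9.8 m/s² × 1410 m = 4.532×10^7 Pa = 447.3 atm
Total = 485.1 + 2269 + 970.3 + 16624 + 447.3 = 20795 atm

20800 atm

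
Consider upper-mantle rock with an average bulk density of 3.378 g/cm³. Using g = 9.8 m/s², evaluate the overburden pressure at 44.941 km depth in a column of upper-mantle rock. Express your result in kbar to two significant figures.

15 kbar

upper-mantle rock: 3378 kg/m³ × 9.8 m/s² × 44941 m = 1.488×10^9 Pa = 14.88 kbar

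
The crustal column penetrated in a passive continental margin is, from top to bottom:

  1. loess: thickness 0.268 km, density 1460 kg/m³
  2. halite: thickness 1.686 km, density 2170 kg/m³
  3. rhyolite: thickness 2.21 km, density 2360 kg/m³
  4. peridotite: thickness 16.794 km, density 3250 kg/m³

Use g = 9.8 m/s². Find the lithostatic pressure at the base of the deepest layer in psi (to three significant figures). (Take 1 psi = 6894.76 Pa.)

90700 psi

loess: 1460 kg/m³ × 9.8 m/s² × 268 m = 3.835×10^6 Pa = 556.2 psi
halite: 2170 kg/m³ × 9.8 m/s² × 1686 m = 3.585×10^7 Pa = 5200 psi
rhyolite: 2360 kg/m³ × 9.8 m/s² × 2210 m = 5.111×10^7 Pa = 7413 psi
peridotite: 3250 kg/m³ × 9.8 m/s² × 16794 m = 5.349×10^8 Pa = 77579 psi
Total = 556.2 + 5200 + 7413 + 77579 = 90749 psi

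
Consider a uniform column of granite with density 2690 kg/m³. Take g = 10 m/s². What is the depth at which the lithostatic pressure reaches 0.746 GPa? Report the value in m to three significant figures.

27700 m

h = P/(ρg) = 0.746 GPa / (2690 kg/m³ × 10 m/s²) = 7.460×10^8 Pa / 26900 Pa/m = 27732 m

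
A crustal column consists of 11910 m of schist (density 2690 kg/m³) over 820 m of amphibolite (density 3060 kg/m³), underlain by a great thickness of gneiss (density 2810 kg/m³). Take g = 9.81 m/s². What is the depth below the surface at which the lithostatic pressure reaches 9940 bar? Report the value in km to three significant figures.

36.5 km

Pressure at base of upper layers: 2690×9.81×11910 + 3060×9.81×820 = 3.389×10^8 Pa = 3389 bar
Remaining pressure to be supplied by gneiss: 9.940×10^8 − 3.389×10^8 = 6.551×10^8 Pa
Additional depth in gneiss = 6.551×10^8 Pa / (2810 kg/m³ × 9.81 m/s²) = 23764 m
Total depth = 12730 m + 23764 m = 36494 m
= 36.494 km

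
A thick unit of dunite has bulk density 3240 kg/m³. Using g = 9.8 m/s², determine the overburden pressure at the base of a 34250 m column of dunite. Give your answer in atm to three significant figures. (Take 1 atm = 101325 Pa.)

dunite: 3240 kg/m³ × 9.8 m/s² × 34250 m = 1.088×10^9 Pa = 10733 atm

10700 atm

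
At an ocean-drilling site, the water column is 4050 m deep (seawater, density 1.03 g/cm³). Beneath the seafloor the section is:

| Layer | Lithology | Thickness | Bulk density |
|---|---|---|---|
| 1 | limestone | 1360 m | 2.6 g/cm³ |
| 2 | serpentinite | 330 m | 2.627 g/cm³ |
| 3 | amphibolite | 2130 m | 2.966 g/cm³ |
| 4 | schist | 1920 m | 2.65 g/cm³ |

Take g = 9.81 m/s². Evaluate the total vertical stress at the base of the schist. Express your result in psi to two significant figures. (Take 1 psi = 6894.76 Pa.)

28000 psi

seawater: 1030 kg/m³ × 9.81 m/s² × 4050 m = 4.092×10^7 Pa = 5935 psi
limestone: 2600 kg/m³ × 9.81 m/s² × 1360 m = 3.469×10^7 Pa = 5031 psi
serpentinite: 2627 kg/m³ × 9.81 m/s² × 330 m = 8.504×10^6 Pa = 1233 psi
amphibolite: 2966 kg/m³ × 9.81 m/s² × 2130 m = 6.198×10^7 Pa = 8989 psi
schist: 2650 kg/m³ × 9.81 m/s² × 1920 m = 4.991×10^7 Pa = 7239 psi
Total = 5935 + 5031 + 1233 + 8989 + 7239 = 28428 psi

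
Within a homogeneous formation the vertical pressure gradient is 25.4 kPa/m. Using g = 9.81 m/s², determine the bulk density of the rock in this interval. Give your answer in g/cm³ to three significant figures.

ρ = (dP/dz)/g = 25.4 kPa/m / 9.81 m/s² = 25400 Pa/m / 9.81 m/s² = 2589.2 kg/m³
= 2.589 g/cm³

2.59 g/cm³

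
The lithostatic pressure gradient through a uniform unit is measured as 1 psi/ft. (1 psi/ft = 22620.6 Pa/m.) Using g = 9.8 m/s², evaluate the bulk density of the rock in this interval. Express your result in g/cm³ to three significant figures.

2.31 g/cm³

ρ = (dP/dz)/g = 1 psi/ft / 9.8 m/s² = 22621 Pa/m / 9.8 m/s² = 2308.2 kg/m³
= 2.308 g/cm³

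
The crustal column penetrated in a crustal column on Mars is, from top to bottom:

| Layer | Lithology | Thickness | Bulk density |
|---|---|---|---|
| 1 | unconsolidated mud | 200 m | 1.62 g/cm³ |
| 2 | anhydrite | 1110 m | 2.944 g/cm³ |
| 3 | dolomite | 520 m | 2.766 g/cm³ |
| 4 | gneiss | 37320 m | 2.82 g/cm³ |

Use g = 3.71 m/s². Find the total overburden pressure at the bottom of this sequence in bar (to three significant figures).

unconsolidated mud: 1620 kg/m³ × 3.71 m/s² × 200 m = 1.202×10^6 Pa = 12.02 bar
anhydrite: 2944 kg/m³ × 3.71 m/s² × 1110 m = 1.212×10^7 Pa = 121.2 bar
dolomite: 2766 kg/m³ × 3.71 m/s² × 520 m = 5.336×10^6 Pa = 53.36 bar
gneiss: 2820 kg/m³ × 3.71 m/s² × 37320 m = 3.904×10^8 Pa = 3904 bar
Total = 12.02 + 121.2 + 53.36 + 3904 = 4091.1 bar

4090 bar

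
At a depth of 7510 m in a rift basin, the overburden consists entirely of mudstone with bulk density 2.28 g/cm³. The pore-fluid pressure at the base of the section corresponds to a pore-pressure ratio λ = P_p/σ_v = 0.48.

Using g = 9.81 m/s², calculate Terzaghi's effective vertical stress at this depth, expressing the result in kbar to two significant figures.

Overburden (lithostatic) stress σ_v:
mudstone: 2280 kg/m³ × 9.81 m/s² × 7510 m = 1.680×10^8 Pa = 168.0 MPa
Pore pressure P_p = λ·σ_v = 0.48 × 168.0 MPa = 80.63 MPa
Effective stress σ' = σ_v − P_p = 168.0 − 80.63 = 87.347 MPa = 0.87347 kbar

0.87 kbar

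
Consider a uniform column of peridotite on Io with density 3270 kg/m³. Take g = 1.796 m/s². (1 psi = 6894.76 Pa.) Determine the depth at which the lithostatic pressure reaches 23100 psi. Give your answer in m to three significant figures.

27100 m

h = P/(ρg) = 23100 psi / (3270 kg/m³ × 1.796 m/s²) = 1.593×10^8 Pa / 5872.9 Pa/m = 27119 m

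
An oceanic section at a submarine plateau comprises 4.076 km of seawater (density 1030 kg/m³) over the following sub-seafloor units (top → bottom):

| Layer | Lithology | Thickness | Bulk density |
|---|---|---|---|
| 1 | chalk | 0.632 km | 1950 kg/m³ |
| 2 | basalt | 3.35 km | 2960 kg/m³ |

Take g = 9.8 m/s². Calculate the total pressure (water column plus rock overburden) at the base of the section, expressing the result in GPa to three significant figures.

0.150 GPa

seawater: 1030 kg/m³ × 9.8 m/s² × 4076 m = 4.114×10^7 Pa = 0.04114 GPa
chalk: 1950 kg/m³ × 9.8 m/s² × 632 m = 1.208×10^7 Pa = 0.01208 GPa
basalt: 2960 kg/m³ × 9.8 m/s² × 3350 m = 9.718×10^7 Pa = 0.09718 GPa
Total = 0.04114 + 0.01208 + 0.09718 = 0.15040 GPa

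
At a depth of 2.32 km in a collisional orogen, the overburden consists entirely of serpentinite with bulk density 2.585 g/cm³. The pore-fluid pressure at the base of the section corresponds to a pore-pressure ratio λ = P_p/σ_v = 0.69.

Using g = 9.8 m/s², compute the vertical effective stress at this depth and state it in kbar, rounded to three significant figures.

Overburden (lithostatic) stress σ_v:
serpentinite: 2585 kg/m³ × 9.8 m/s² × 2320 m = 5.877×10^7 Pa = 58.77 MPa
Pore pressure P_p = λ·σ_v = 0.69 × 58.77 MPa = 40.55 MPa
Effective stress σ' = σ_v − P_p = 58.77 − 40.55 = 18.219 MPa = 0.18219 kbar

0.182 kbar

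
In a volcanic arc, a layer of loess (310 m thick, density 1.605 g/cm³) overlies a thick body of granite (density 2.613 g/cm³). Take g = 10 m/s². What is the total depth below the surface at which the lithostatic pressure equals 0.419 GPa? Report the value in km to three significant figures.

16.2 km

Pressure at base of upper layers: 1605×10×310 = 4.976×10^6 Pa = 4.975×10^-3 GPa
Remaining pressure to be supplied by granite: 4.190×10^8 − 4.976×10^6 = 4.140×10^8 Pa
Additional depth in granite = 4.140×10^8 Pa / (2613 kg/m³ × 10 m/s²) = 15845 m
Total depth = 310 m + 15845 m = 16155 m
= 16.155 km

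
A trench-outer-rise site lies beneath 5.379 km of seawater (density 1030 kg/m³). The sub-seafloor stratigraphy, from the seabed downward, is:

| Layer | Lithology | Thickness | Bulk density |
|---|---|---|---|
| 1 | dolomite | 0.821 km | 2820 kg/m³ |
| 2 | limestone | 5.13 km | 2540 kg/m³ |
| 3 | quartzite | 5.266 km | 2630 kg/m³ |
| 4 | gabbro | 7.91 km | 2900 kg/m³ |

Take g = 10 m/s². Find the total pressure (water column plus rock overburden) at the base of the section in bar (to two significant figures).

5800 bar

seawater: 1030 kg/m³ × 10 m/s² × 5379 m = 5.540×10^7 Pa = 554.0 bar
dolomite: 2820 kg/m³ × 10 m/s² × 821 m = 2.315×10^7 Pa = 231.5 bar
limestone: 2540 kg/m³ × 10 m/s² × 5130 m = 1.303×10^8 Pa = 1303 bar
quartzite: 2630 kg/m³ × 10 m/s² × 5266 m = 1.385×10^8 Pa = 1385 bar
gabbro: 2900 kg/m³ × 10 m/s² × 7910 m = 2.294×10^8 Pa = 2294 bar
Total = 554.0 + 231.5 + 1303 + 1385 + 2294 = 5767.4 bar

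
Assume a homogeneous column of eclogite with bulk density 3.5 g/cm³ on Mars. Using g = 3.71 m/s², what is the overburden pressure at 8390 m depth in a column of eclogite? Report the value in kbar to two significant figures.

1.1 kbar

eclogite: 3500 kg/m³ × 3.71 m/s² × 8390 m = 1.089×10^8 Pa = 1.089 kbar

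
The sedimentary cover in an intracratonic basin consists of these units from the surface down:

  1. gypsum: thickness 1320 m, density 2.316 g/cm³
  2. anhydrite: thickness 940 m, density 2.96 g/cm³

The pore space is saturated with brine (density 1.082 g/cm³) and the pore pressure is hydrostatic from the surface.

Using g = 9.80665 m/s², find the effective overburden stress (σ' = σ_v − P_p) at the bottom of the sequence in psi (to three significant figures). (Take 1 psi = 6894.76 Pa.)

Overburden (lithostatic) stress σ_v:
gypsum: 2316 kg/m³ × 9.80665 m/s² × 1320 m = 2.998×10^7 Pa = 29.98 MPa
anhydrite: 2960 kg/m³ × 9.80665 m/s² × 940 m = 2.729×10^7 Pa = 27.29 MPa
Total = 29.98 + 27.29 = 57.266 MPa
Pore pressure P_p = 1082 kg/m³ × 9.80665 m/s² × 2260 m = 2.398×10^7 Pa = 23.98 MPa
Effective stress σ' = σ_v − P_p = 57.27 − 23.98 = 33.286 MPa = 4827.7 psi

4830 psi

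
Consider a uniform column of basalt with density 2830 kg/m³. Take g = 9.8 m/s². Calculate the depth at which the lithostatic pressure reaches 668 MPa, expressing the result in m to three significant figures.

h = P/(ρg) = 668 MPa / (2830 kg/m³ × 9.8 m/s²) = 6.680×10^8 Pa / 27734 Pa/m = 24086 m

24100 m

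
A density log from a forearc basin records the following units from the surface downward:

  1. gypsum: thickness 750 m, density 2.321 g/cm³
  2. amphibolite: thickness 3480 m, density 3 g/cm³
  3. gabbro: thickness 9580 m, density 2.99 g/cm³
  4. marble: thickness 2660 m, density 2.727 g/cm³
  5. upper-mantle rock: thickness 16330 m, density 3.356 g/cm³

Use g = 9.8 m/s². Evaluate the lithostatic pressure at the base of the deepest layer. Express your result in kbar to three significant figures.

10.1 kbar

gypsum: 2321 kg/m³ × 9.8 m/s² × 750 m = 1.706×10^7 Pa = 0.1706 kbar
amphibolite: 3000 kg/m³ × 9.8 m/s² × 3480 m = 1.023×10^8 Pa = 1.023 kbar
gabbro: 2990 kg/m³ × 9.8 m/s² × 9580 m = 2.807×10^8 Pa = 2.807 kbar
marble: 2727 kg/m³ × 9.8 m/s² × 2660 m = 7.109×10^7 Pa = 0.7109 kbar
upper-mantle rock: 3356 kg/m³ × 9.8 m/s² × 16330 m = 5.371×10^8 Pa = 5.371 kbar
Total = 0.1706 + 1.023 + 2.807 + 0.7109 + 5.371 = 10.082 kbar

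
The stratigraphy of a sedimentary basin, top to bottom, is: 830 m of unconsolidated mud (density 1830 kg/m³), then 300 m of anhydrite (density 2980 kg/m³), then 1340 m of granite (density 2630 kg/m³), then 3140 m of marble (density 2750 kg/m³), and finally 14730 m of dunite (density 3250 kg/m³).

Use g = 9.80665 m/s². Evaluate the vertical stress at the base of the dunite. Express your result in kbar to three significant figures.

unconsolidated mud: 1830 kg/m³ × 9.80665 m/s² × 830 m = 1.490×10^7 Pa = 0.1490 kbar
anhydrite: 2980 kg/m³ × 9.80665 m/s² × 300 m = 8.767×10^6 Pa = 0.08767 kbar
granite: 2630 kg/m³ × 9.80665 m/s² × 1340 m = 3.456×10^7 Pa = 0.3456 kbar
marble: 2750 kg/m³ × 9.80665 m/s² × 3140 m = 8.468×10^7 Pa = 0.8468 kbar
dunite: 3250 kg/m³ × 9.80665 m/s² × 14730 m = 4.695×10^8 Pa = 4.695 kbar
Total = 0.1490 + 0.08767 + 0.3456 + 0.8468 + 4.695 = 6.1237 kbar

6.12 kbar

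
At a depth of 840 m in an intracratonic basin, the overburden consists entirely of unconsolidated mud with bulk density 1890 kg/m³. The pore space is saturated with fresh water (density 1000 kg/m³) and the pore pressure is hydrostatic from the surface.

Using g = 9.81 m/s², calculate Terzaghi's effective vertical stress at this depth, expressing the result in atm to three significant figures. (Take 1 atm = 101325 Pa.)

Overburden (lithostatic) stress σ_v:
unconsolidated mud: 1890 kg/m³ × 9.81 m/s² × 840 m = 1.557×10^7 Pa = 15.57 MPa
Pore pressure P_p = 1000 kg/m³ × 9.81 m/s² × 840 m = 8.240×10^6 Pa = 8.240 MPa
Effective stress σ' = σ_v − P_p = 15.57 − 8.240 = 7.3340 MPa = 72.381 atm

72.4 atm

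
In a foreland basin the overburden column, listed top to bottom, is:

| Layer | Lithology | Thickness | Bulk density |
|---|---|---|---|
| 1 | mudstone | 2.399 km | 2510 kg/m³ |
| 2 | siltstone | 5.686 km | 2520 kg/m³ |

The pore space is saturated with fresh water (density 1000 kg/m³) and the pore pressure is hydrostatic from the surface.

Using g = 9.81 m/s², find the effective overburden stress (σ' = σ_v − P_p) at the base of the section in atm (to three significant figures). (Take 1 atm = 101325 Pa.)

1190 atm

Overburden (lithostatic) stress σ_v:
mudstone: 2510 kg/m³ × 9.81 m/s² × 2399 m = 5.907×10^7 Pa = 59.07 MPa
siltstone: 2520 kg/m³ × 9.81 m/s² × 5686 m = 1.406×10^8 Pa = 140.6 MPa
Total = 59.07 + 140.6 = 199.64 MPa
Pore pressure P_p = 1000 kg/m³ × 9.81 m/s² × 8085 m = 7.931×10^7 Pa = 79.31 MPa
Effective stress σ' = σ_v − P_p = 199.6 − 79.31 = 120.32 MPa = 1187.5 atm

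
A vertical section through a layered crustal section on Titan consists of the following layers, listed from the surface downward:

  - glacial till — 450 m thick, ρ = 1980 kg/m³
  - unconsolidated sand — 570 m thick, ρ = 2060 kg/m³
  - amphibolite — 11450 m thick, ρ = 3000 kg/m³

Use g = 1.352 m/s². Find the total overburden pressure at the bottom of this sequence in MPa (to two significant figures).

glacial till: 1980 kg/m³ × 1.352 m/s² × 450 m = 1.205×10^6 Pa = 1.205 MPa
unconsolidated sand: 2060 kg/m³ × 1.352 m/s² × 570 m = 1.588×10^6 Pa = 1.588 MPa
amphibolite: 3000 kg/m³ × 1.352 m/s² × 11450 m = 4.644×10^7 Pa = 46.44 MPa
Total = 1.205 + 1.588 + 46.44 = 49.233 MPa

49 MPa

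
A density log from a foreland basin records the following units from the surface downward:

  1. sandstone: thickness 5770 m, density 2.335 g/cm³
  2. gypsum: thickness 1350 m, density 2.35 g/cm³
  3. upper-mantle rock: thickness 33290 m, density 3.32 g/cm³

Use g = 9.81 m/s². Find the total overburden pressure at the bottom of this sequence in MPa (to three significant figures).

sandstone: 2335 kg/m³ × 9.81 m/s² × 5770 m = 1.322×10^8 Pa = 132.2 MPa
gypsum: 2350 kg/m³ × 9.81 m/s² × 1350 m = 3.112×10^7 Pa = 31.12 MPa
upper-mantle rock: 3320 kg/m³ × 9.81 m/s² × 33290 m = 1.084×10^9 Pa = 1084 MPa
Total = 132.2 + 31.12 + 1084 = 1247.5 MPa

1250 MPa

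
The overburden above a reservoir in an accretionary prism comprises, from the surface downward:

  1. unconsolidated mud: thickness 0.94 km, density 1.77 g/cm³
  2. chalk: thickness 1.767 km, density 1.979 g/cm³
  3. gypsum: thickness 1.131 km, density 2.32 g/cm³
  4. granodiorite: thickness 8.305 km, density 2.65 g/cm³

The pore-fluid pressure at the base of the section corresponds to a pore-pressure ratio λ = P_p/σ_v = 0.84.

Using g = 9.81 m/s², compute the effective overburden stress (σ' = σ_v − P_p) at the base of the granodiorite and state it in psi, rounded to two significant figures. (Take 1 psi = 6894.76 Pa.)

6800 psi

Overburden (lithostatic) stress σ_v:
unconsolidated mud: 1770 kg/m³ × 9.81 m/s² × 940 m = 1.632×10^7 Pa = 16.32 MPa
chalk: 1979 kg/m³ × 9.81 m/s² × 1767 m = 3.430×10^7 Pa = 34.30 MPa
gypsum: 2320 kg/m³ × 9.81 m/s² × 1131 m = 2.574×10^7 Pa = 25.74 MPa
granodiorite: 2650 kg/m³ × 9.81 m/s² × 8305 m = 2.159×10^8 Pa = 215.9 MPa
Total = 16.32 + 34.30 + 25.74 + 215.9 = 292.27 MPa
Pore pressure P_p = λ·σ_v = 0.84 × 292.3 MPa = 245.5 MPa
Effective stress σ' = σ_v − P_p = 292.3 − 245.5 = 46.763 MPa = 6782.4 psi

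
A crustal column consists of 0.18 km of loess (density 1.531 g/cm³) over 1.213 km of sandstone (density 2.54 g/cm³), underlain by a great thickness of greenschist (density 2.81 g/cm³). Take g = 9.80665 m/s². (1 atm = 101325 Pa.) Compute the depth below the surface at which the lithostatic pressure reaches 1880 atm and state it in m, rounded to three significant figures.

7110 m

Pressure at base of upper layers: 1531×9.80665×180 + 2540×9.80665×1213 = 3.292×10^7 Pa = 324.9 atm
Remaining pressure to be supplied by greenschist: 1.905×10^8 − 3.292×10^7 = 1.576×10^8 Pa
Additional depth in greenschist = 1.576×10^8 Pa / (2810 kg/m³ × 9.80665 m/s²) = 5718.2 m
Total depth = 1393 m + 5718.2 m = 7111.2 m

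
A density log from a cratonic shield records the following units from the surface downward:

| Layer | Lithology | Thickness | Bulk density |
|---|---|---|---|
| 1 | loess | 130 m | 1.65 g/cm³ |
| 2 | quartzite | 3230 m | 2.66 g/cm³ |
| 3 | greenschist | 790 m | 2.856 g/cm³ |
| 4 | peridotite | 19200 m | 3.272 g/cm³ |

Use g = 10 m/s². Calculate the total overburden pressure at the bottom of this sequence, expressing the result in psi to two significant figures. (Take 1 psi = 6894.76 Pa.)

loess: 1650 kg/m³ × 10 m/s² × 130 m = 2.145×10^6 Pa = 311.1 psi
quartzite: 2660 kg/m³ × 10 m/s² × 3230 m = 8.592×10^7 Pa = 12461 psi
greenschist: 2856 kg/m³ × 10 m/s² × 790 m = 2.256×10^7 Pa = 3272 psi
peridotite: 3272 kg/m³ × 10 m/s² × 19200 m = 6.282×10^8 Pa = 91116 psi
Total = 311.1 + 12461 + 3272 + 91116 = 1.0716×10^5 psi

110000 psi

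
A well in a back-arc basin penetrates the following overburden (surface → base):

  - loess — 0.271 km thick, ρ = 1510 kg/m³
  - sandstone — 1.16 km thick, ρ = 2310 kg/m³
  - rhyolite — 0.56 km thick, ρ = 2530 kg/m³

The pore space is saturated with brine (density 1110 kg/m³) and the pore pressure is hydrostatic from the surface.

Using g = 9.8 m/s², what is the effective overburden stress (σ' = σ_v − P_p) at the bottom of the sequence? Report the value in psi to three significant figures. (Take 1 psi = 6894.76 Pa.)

Overburden (lithostatic) stress σ_v:
loess: 1510 kg/m³ × 9.8 m/s² × 271 m = 4.010×10^6 Pa = 4.010 MPa
sandstone: 2310 kg/m³ × 9.8 m/s² × 1160 m = 2.626×10^7 Pa = 26.26 MPa
rhyolite: 2530 kg/m³ × 9.8 m/s² × 560 m = 1.388×10^7 Pa = 13.88 MPa
Total = 4.010 + 26.26 + 13.88 = 44.155 MPa
Pore pressure P_p = 1110 kg/m³ × 9.8 m/s² × 1991 m = 2.166×10^7 Pa = 21.66 MPa
Effective stress σ' = σ_v − P_p = 44.15 − 21.66 = 22.497 MPa = 3262.9 psi

3260 psi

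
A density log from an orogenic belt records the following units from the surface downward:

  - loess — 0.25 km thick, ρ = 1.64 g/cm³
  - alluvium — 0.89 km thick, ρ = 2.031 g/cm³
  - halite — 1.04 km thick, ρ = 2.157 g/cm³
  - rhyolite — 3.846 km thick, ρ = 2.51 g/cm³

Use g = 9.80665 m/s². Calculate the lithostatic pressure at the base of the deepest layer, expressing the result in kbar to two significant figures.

loess: 1640 kg/m³ × 9.80665 m/s² × 250 m = 4.021×10^6 Pa = 0.04021 kbar
alluvium: 2031 kg/m³ × 9.80665 m/s² × 890 m = 1.773×10^7 Pa = 0.1773 kbar
halite: 2157 kg/m³ × 9.80665 m/s² × 1040 m = 2.200×10^7 Pa = 0.2200 kbar
rhyolite: 2510 kg/m³ × 9.80665 m/s² × 3846 m = 9.467×10^7 Pa = 0.9467 kbar
Total = 0.04021 + 0.1773 + 0.2200 + 0.9467 = 1.3841 kbar

1.4 kbar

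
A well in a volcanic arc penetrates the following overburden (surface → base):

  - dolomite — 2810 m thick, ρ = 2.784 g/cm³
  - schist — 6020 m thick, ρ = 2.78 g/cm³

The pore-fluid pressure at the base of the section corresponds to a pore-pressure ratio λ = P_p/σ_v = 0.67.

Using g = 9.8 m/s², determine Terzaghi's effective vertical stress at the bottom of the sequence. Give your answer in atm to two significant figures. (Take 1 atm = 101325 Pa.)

780 atm

Overburden (lithostatic) stress σ_v:
dolomite: 2784 kg/m³ × 9.8 m/s² × 2810 m = 7.667×10^7 Pa = 76.67 MPa
schist: 2780 kg/m³ × 9.8 m/s² × 6020 m = 1.640×10^8 Pa = 164.0 MPa
Total = 76.67 + 164.0 = 240.67 MPa
Pore pressure P_p = λ·σ_v = 0.67 × 240.7 MPa = 161.3 MPa
Effective stress σ' = σ_v − P_p = 240.7 − 161.3 = 79.423 MPa = 783.84 atm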